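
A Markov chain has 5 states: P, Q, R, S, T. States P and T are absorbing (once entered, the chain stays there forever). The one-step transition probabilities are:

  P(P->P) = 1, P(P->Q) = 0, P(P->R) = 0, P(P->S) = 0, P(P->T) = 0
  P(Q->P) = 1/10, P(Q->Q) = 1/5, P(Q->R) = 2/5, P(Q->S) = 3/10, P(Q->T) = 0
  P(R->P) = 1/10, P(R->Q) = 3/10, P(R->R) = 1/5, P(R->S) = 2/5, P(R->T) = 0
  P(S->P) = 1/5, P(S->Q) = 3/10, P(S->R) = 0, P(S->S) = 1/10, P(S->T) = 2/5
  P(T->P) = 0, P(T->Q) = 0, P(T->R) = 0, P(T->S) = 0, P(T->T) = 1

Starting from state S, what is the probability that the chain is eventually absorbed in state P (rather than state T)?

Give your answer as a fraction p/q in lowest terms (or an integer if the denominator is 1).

Answer: 35/87

Derivation:
Let a_i = P(absorbed in P | start in state i).
Boundary conditions: a_P = 1, a_T = 0.
For each transient state i, a_i = sum_j P(i->j) * a_j:
  a_Q = 1/10*a_P + 1/5*a_Q + 2/5*a_R + 3/10*a_S + 0*a_T
  a_R = 1/10*a_P + 3/10*a_Q + 1/5*a_R + 2/5*a_S + 0*a_T
  a_S = 1/5*a_P + 3/10*a_Q + 0*a_R + 1/10*a_S + 2/5*a_T

Substituting a_P = 1 and a_T = 0, rearrange to (I - Q) a = r where r[i] = P(i -> P):
  [4/5, -2/5, -3/10] . (a_Q, a_R, a_S) = 1/10
  [-3/10, 4/5, -2/5] . (a_Q, a_R, a_S) = 1/10
  [-3/10, 0, 9/10] . (a_Q, a_R, a_S) = 1/5

Solving yields:
  a_Q = 47/87
  a_R = 46/87
  a_S = 35/87

Starting state is S, so the absorption probability is a_S = 35/87.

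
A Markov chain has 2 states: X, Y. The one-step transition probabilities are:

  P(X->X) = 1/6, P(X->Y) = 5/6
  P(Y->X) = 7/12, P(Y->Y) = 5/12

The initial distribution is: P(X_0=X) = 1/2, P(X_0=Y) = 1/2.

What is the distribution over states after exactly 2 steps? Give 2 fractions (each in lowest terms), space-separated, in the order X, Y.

Propagating the distribution step by step (d_{t+1} = d_t * P):
d_0 = (X=1/2, Y=1/2)
  d_1[X] = 1/2*1/6 + 1/2*7/12 = 3/8
  d_1[Y] = 1/2*5/6 + 1/2*5/12 = 5/8
d_1 = (X=3/8, Y=5/8)
  d_2[X] = 3/8*1/6 + 5/8*7/12 = 41/96
  d_2[Y] = 3/8*5/6 + 5/8*5/12 = 55/96
d_2 = (X=41/96, Y=55/96)

Answer: 41/96 55/96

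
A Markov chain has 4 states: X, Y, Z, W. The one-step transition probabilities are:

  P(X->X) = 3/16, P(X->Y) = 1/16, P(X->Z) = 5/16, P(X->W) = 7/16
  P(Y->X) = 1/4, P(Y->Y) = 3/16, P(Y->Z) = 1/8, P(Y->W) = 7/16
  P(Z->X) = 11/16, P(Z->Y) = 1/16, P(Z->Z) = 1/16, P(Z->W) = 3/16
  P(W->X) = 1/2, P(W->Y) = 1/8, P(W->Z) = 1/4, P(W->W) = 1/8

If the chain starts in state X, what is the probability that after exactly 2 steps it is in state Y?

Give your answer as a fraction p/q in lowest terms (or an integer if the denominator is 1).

Computing P^2 by repeated multiplication:
P^1 =
  X: [3/16, 1/16, 5/16, 7/16]
  Y: [1/4, 3/16, 1/8, 7/16]
  Z: [11/16, 1/16, 1/16, 3/16]
  W: [1/2, 1/8, 1/4, 1/8]
P^2 =
  X: [31/64, 25/256, 25/128, 57/256]
  Y: [51/128, 29/256, 7/32, 69/256]
  Z: [9/32, 21/256, 35/128, 93/256]
  W: [23/64, 11/128, 7/32, 43/128]

(P^2)[X -> Y] = 25/256

Answer: 25/256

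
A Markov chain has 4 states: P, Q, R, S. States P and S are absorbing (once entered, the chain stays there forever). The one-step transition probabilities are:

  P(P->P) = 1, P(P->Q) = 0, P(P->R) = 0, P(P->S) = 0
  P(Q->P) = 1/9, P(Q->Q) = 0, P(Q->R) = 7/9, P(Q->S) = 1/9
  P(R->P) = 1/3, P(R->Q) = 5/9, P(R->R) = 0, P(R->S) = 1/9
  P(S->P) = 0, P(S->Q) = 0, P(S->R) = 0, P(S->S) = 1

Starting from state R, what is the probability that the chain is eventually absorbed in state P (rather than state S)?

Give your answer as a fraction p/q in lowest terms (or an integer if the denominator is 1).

Let a_i = P(absorbed in P | start in state i).
Boundary conditions: a_P = 1, a_S = 0.
For each transient state i, a_i = sum_j P(i->j) * a_j:
  a_Q = 1/9*a_P + 0*a_Q + 7/9*a_R + 1/9*a_S
  a_R = 1/3*a_P + 5/9*a_Q + 0*a_R + 1/9*a_S

Substituting a_P = 1 and a_S = 0, rearrange to (I - Q) a = r where r[i] = P(i -> P):
  [1, -7/9] . (a_Q, a_R) = 1/9
  [-5/9, 1] . (a_Q, a_R) = 1/3

Solving yields:
  a_Q = 15/23
  a_R = 16/23

Starting state is R, so the absorption probability is a_R = 16/23.

Answer: 16/23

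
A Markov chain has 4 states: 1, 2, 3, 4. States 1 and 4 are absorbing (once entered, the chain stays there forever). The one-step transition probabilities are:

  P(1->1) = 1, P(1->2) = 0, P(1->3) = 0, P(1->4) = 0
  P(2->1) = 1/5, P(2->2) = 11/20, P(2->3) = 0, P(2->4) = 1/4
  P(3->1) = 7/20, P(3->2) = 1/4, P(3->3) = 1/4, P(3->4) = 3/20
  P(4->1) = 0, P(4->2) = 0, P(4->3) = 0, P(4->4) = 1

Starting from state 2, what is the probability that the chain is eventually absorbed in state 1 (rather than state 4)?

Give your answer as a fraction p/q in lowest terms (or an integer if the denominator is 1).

Let a_i = P(absorbed in 1 | start in state i).
Boundary conditions: a_1 = 1, a_4 = 0.
For each transient state i, a_i = sum_j P(i->j) * a_j:
  a_2 = 1/5*a_1 + 11/20*a_2 + 0*a_3 + 1/4*a_4
  a_3 = 7/20*a_1 + 1/4*a_2 + 1/4*a_3 + 3/20*a_4

Substituting a_1 = 1 and a_4 = 0, rearrange to (I - Q) a = r where r[i] = P(i -> 1):
  [9/20, 0] . (a_2, a_3) = 1/5
  [-1/4, 3/4] . (a_2, a_3) = 7/20

Solving yields:
  a_2 = 4/9
  a_3 = 83/135

Starting state is 2, so the absorption probability is a_2 = 4/9.

Answer: 4/9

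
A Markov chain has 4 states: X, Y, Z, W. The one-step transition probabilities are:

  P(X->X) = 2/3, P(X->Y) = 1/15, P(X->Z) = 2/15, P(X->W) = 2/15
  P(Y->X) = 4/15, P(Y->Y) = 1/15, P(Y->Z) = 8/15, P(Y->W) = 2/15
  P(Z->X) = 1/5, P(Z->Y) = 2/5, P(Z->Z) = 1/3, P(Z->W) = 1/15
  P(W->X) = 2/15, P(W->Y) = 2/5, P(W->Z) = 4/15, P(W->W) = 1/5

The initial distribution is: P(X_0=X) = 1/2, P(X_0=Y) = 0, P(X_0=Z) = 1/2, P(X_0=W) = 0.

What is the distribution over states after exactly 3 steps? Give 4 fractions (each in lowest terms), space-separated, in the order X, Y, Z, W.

Answer: 2669/6750 11/54 1879/6750 827/6750

Derivation:
Propagating the distribution step by step (d_{t+1} = d_t * P):
d_0 = (X=1/2, Y=0, Z=1/2, W=0)
  d_1[X] = 1/2*2/3 + 0*4/15 + 1/2*1/5 + 0*2/15 = 13/30
  d_1[Y] = 1/2*1/15 + 0*1/15 + 1/2*2/5 + 0*2/5 = 7/30
  d_1[Z] = 1/2*2/15 + 0*8/15 + 1/2*1/3 + 0*4/15 = 7/30
  d_1[W] = 1/2*2/15 + 0*2/15 + 1/2*1/15 + 0*1/5 = 1/10
d_1 = (X=13/30, Y=7/30, Z=7/30, W=1/10)
  d_2[X] = 13/30*2/3 + 7/30*4/15 + 7/30*1/5 + 1/10*2/15 = 37/90
  d_2[Y] = 13/30*1/15 + 7/30*1/15 + 7/30*2/5 + 1/10*2/5 = 8/45
  d_2[Z] = 13/30*2/15 + 7/30*8/15 + 7/30*1/3 + 1/10*4/15 = 43/150
  d_2[W] = 13/30*2/15 + 7/30*2/15 + 7/30*1/15 + 1/10*1/5 = 28/225
d_2 = (X=37/90, Y=8/45, Z=43/150, W=28/225)
  d_3[X] = 37/90*2/3 + 8/45*4/15 + 43/150*1/5 + 28/225*2/15 = 2669/6750
  d_3[Y] = 37/90*1/15 + 8/45*1/15 + 43/150*2/5 + 28/225*2/5 = 11/54
  d_3[Z] = 37/90*2/15 + 8/45*8/15 + 43/150*1/3 + 28/225*4/15 = 1879/6750
  d_3[W] = 37/90*2/15 + 8/45*2/15 + 43/150*1/15 + 28/225*1/5 = 827/6750
d_3 = (X=2669/6750, Y=11/54, Z=1879/6750, W=827/6750)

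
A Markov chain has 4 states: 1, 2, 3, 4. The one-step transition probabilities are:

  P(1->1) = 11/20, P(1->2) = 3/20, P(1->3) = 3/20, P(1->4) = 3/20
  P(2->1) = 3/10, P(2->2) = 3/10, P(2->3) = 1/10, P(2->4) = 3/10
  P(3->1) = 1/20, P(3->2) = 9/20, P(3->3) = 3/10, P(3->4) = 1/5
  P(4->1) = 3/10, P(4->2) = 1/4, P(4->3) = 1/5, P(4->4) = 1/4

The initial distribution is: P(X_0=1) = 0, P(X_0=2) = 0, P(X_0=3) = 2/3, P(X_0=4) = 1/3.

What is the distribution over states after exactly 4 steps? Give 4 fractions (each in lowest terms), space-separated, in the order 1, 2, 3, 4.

Propagating the distribution step by step (d_{t+1} = d_t * P):
d_0 = (1=0, 2=0, 3=2/3, 4=1/3)
  d_1[1] = 0*11/20 + 0*3/10 + 2/3*1/20 + 1/3*3/10 = 2/15
  d_1[2] = 0*3/20 + 0*3/10 + 2/3*9/20 + 1/3*1/4 = 23/60
  d_1[3] = 0*3/20 + 0*1/10 + 2/3*3/10 + 1/3*1/5 = 4/15
  d_1[4] = 0*3/20 + 0*3/10 + 2/3*1/5 + 1/3*1/4 = 13/60
d_1 = (1=2/15, 2=23/60, 3=4/15, 4=13/60)
  d_2[1] = 2/15*11/20 + 23/60*3/10 + 4/15*1/20 + 13/60*3/10 = 4/15
  d_2[2] = 2/15*3/20 + 23/60*3/10 + 4/15*9/20 + 13/60*1/4 = 371/1200
  d_2[3] = 2/15*3/20 + 23/60*1/10 + 4/15*3/10 + 13/60*1/5 = 109/600
  d_2[4] = 2/15*3/20 + 23/60*3/10 + 4/15*1/5 + 13/60*1/4 = 97/400
d_2 = (1=4/15, 2=371/1200, 3=109/600, 4=97/400)
  d_3[1] = 4/15*11/20 + 371/1200*3/10 + 109/600*1/20 + 97/400*3/10 = 257/800
  d_3[2] = 4/15*3/20 + 371/1200*3/10 + 109/600*9/20 + 97/400*1/4 = 2201/8000
  d_3[3] = 4/15*3/20 + 371/1200*1/10 + 109/600*3/10 + 97/400*1/5 = 2087/12000
  d_3[4] = 4/15*3/20 + 371/1200*3/10 + 109/600*1/5 + 97/400*1/4 = 5513/24000
d_3 = (1=257/800, 2=2201/8000, 3=2087/12000, 4=5513/24000)
  d_4[1] = 257/800*11/20 + 2201/8000*3/10 + 2087/12000*1/20 + 5513/24000*3/10 = 2021/6000
  d_4[2] = 257/800*3/20 + 2201/8000*3/10 + 2087/12000*9/20 + 5513/24000*1/4 = 127879/480000
  d_4[3] = 257/800*3/20 + 2201/8000*1/10 + 2087/12000*3/10 + 5513/24000*1/5 = 10429/60000
  d_4[4] = 257/800*3/20 + 2201/8000*3/10 + 2087/12000*1/5 + 5513/24000*1/4 = 107009/480000
d_4 = (1=2021/6000, 2=127879/480000, 3=10429/60000, 4=107009/480000)

Answer: 2021/6000 127879/480000 10429/60000 107009/480000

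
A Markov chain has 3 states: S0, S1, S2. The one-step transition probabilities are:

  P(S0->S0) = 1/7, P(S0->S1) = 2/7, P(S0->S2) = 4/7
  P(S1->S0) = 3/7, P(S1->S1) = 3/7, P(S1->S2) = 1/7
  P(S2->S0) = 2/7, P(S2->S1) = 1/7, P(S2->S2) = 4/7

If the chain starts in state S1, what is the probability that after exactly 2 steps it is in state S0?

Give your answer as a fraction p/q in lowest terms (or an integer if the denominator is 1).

Computing P^2 by repeated multiplication:
P^1 =
  S0: [1/7, 2/7, 4/7]
  S1: [3/7, 3/7, 1/7]
  S2: [2/7, 1/7, 4/7]
P^2 =
  S0: [15/49, 12/49, 22/49]
  S1: [2/7, 16/49, 19/49]
  S2: [13/49, 11/49, 25/49]

(P^2)[S1 -> S0] = 2/7

Answer: 2/7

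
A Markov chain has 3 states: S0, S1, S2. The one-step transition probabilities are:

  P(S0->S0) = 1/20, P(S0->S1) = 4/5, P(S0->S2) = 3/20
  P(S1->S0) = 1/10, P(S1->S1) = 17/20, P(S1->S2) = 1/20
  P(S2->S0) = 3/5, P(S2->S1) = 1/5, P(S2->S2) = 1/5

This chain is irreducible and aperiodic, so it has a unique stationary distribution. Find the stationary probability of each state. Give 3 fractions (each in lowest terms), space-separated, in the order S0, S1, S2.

The stationary distribution satisfies pi = pi * P, i.e.:
  pi_S0 = 1/20*pi_S0 + 1/10*pi_S1 + 3/5*pi_S2
  pi_S1 = 4/5*pi_S0 + 17/20*pi_S1 + 1/5*pi_S2
  pi_S2 = 3/20*pi_S0 + 1/20*pi_S1 + 1/5*pi_S2
with normalization: pi_S0 + pi_S1 + pi_S2 = 1.

Using the first 2 balance equations plus normalization, the linear system A*pi = b is:
  [-19/20, 1/10, 3/5] . pi = 0
  [4/5, -3/20, 1/5] . pi = 0
  [1, 1, 1] . pi = 1

Solving yields:
  pi_S0 = 44/337
  pi_S1 = 268/337
  pi_S2 = 25/337

Verification (pi * P):
  44/337*1/20 + 268/337*1/10 + 25/337*3/5 = 44/337 = pi_S0  (ok)
  44/337*4/5 + 268/337*17/20 + 25/337*1/5 = 268/337 = pi_S1  (ok)
  44/337*3/20 + 268/337*1/20 + 25/337*1/5 = 25/337 = pi_S2  (ok)

Answer: 44/337 268/337 25/337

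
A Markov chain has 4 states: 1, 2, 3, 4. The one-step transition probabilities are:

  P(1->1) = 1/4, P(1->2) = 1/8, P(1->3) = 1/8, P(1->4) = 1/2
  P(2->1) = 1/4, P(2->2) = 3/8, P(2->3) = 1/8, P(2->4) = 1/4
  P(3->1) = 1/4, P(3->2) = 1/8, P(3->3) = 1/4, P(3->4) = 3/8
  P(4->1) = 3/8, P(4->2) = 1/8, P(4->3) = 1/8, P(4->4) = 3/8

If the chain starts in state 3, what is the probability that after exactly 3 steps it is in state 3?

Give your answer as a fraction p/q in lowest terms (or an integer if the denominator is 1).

Answer: 37/256

Derivation:
Computing P^3 by repeated multiplication:
P^1 =
  1: [1/4, 1/8, 1/8, 1/2]
  2: [1/4, 3/8, 1/8, 1/4]
  3: [1/4, 1/8, 1/4, 3/8]
  4: [3/8, 1/8, 1/8, 3/8]
P^2 =
  1: [5/16, 5/32, 9/64, 25/64]
  2: [9/32, 7/32, 9/64, 23/64]
  3: [19/64, 5/32, 5/32, 25/64]
  4: [19/64, 5/32, 9/64, 13/32]
P^3 =
  1: [153/512, 21/128, 73/512, 101/256]
  2: [151/512, 23/128, 73/512, 49/128]
  3: [153/512, 21/128, 37/256, 201/512]
  4: [77/256, 21/128, 73/512, 201/512]

(P^3)[3 -> 3] = 37/256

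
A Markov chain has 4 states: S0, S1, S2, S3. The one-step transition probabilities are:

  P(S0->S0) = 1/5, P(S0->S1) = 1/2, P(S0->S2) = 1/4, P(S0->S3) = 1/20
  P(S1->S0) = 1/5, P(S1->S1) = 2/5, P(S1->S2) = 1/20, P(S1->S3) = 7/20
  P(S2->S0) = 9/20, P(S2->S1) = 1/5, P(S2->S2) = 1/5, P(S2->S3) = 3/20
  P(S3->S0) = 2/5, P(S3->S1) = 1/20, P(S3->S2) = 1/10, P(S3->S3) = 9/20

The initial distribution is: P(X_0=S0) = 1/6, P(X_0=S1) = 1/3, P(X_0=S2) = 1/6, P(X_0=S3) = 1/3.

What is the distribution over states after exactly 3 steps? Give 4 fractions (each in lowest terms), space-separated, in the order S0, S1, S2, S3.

Answer: 2773/9600 1849/6000 2291/16000 1247/4800

Derivation:
Propagating the distribution step by step (d_{t+1} = d_t * P):
d_0 = (S0=1/6, S1=1/3, S2=1/6, S3=1/3)
  d_1[S0] = 1/6*1/5 + 1/3*1/5 + 1/6*9/20 + 1/3*2/5 = 37/120
  d_1[S1] = 1/6*1/2 + 1/3*2/5 + 1/6*1/5 + 1/3*1/20 = 4/15
  d_1[S2] = 1/6*1/4 + 1/3*1/20 + 1/6*1/5 + 1/3*1/10 = 1/8
  d_1[S3] = 1/6*1/20 + 1/3*7/20 + 1/6*3/20 + 1/3*9/20 = 3/10
d_1 = (S0=37/120, S1=4/15, S2=1/8, S3=3/10)
  d_2[S0] = 37/120*1/5 + 4/15*1/5 + 1/8*9/20 + 3/10*2/5 = 233/800
  d_2[S1] = 37/120*1/2 + 4/15*2/5 + 1/8*1/5 + 3/10*1/20 = 361/1200
  d_2[S2] = 37/120*1/4 + 4/15*1/20 + 1/8*1/5 + 3/10*1/10 = 349/2400
  d_2[S3] = 37/120*1/20 + 4/15*7/20 + 1/8*3/20 + 3/10*9/20 = 21/80
d_2 = (S0=233/800, S1=361/1200, S2=349/2400, S3=21/80)
  d_3[S0] = 233/800*1/5 + 361/1200*1/5 + 349/2400*9/20 + 21/80*2/5 = 2773/9600
  d_3[S1] = 233/800*1/2 + 361/1200*2/5 + 349/2400*1/5 + 21/80*1/20 = 1849/6000
  d_3[S2] = 233/800*1/4 + 361/1200*1/20 + 349/2400*1/5 + 21/80*1/10 = 2291/16000
  d_3[S3] = 233/800*1/20 + 361/1200*7/20 + 349/2400*3/20 + 21/80*9/20 = 1247/4800
d_3 = (S0=2773/9600, S1=1849/6000, S2=2291/16000, S3=1247/4800)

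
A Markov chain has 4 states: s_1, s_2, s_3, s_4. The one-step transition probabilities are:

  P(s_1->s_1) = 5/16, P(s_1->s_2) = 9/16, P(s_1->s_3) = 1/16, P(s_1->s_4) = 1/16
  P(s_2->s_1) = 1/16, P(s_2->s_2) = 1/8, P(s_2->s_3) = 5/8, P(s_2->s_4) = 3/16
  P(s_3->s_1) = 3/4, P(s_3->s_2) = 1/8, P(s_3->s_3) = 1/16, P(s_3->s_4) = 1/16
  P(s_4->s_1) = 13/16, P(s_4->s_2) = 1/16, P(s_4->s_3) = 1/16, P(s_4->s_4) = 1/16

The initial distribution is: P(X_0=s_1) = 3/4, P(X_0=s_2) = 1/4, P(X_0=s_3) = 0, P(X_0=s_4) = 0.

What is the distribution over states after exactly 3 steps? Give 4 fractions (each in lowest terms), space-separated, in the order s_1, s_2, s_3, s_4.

Propagating the distribution step by step (d_{t+1} = d_t * P):
d_0 = (s_1=3/4, s_2=1/4, s_3=0, s_4=0)
  d_1[s_1] = 3/4*5/16 + 1/4*1/16 + 0*3/4 + 0*13/16 = 1/4
  d_1[s_2] = 3/4*9/16 + 1/4*1/8 + 0*1/8 + 0*1/16 = 29/64
  d_1[s_3] = 3/4*1/16 + 1/4*5/8 + 0*1/16 + 0*1/16 = 13/64
  d_1[s_4] = 3/4*1/16 + 1/4*3/16 + 0*1/16 + 0*1/16 = 3/32
d_1 = (s_1=1/4, s_2=29/64, s_3=13/64, s_4=3/32)
  d_2[s_1] = 1/4*5/16 + 29/64*1/16 + 13/64*3/4 + 3/32*13/16 = 343/1024
  d_2[s_2] = 1/4*9/16 + 29/64*1/8 + 13/64*1/8 + 3/32*1/16 = 117/512
  d_2[s_3] = 1/4*1/16 + 29/64*5/8 + 13/64*1/16 + 3/32*1/16 = 325/1024
  d_2[s_4] = 1/4*1/16 + 29/64*3/16 + 13/64*1/16 + 3/32*1/16 = 61/512
d_2 = (s_1=343/1024, s_2=117/512, s_3=325/1024, s_4=61/512)
  d_3[s_1] = 343/1024*5/16 + 117/512*1/16 + 325/1024*3/4 + 61/512*13/16 = 7435/16384
  d_3[s_2] = 343/1024*9/16 + 117/512*1/8 + 325/1024*1/8 + 61/512*1/16 = 4327/16384
  d_3[s_3] = 343/1024*1/16 + 117/512*5/8 + 325/1024*1/16 + 61/512*1/16 = 1565/8192
  d_3[s_4] = 343/1024*1/16 + 117/512*3/16 + 325/1024*1/16 + 61/512*1/16 = 373/4096
d_3 = (s_1=7435/16384, s_2=4327/16384, s_3=1565/8192, s_4=373/4096)

Answer: 7435/16384 4327/16384 1565/8192 373/4096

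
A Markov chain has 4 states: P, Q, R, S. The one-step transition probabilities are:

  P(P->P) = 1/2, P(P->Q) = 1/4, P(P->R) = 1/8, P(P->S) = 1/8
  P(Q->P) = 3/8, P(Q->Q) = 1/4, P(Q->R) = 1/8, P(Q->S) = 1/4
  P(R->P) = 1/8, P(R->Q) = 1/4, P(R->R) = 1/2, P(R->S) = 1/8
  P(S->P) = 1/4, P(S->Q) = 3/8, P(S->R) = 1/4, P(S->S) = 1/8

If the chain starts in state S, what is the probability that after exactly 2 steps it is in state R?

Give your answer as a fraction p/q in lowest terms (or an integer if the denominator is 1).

Computing P^2 by repeated multiplication:
P^1 =
  P: [1/2, 1/4, 1/8, 1/8]
  Q: [3/8, 1/4, 1/8, 1/4]
  R: [1/8, 1/4, 1/2, 1/8]
  S: [1/4, 3/8, 1/4, 1/8]
P^2 =
  P: [25/64, 17/64, 3/16, 5/32]
  Q: [23/64, 9/32, 13/64, 5/32]
  R: [1/4, 17/64, 21/64, 5/32]
  S: [21/64, 17/64, 15/64, 11/64]

(P^2)[S -> R] = 15/64

Answer: 15/64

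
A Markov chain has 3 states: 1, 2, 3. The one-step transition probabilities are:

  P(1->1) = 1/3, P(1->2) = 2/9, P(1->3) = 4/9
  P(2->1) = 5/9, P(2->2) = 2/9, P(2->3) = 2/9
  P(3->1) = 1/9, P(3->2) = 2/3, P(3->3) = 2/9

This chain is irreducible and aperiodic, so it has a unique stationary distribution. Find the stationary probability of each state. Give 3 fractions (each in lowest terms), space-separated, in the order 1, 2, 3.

Answer: 37/107 38/107 32/107

Derivation:
The stationary distribution satisfies pi = pi * P, i.e.:
  pi_1 = 1/3*pi_1 + 5/9*pi_2 + 1/9*pi_3
  pi_2 = 2/9*pi_1 + 2/9*pi_2 + 2/3*pi_3
  pi_3 = 4/9*pi_1 + 2/9*pi_2 + 2/9*pi_3
with normalization: pi_1 + pi_2 + pi_3 = 1.

Using the first 2 balance equations plus normalization, the linear system A*pi = b is:
  [-2/3, 5/9, 1/9] . pi = 0
  [2/9, -7/9, 2/3] . pi = 0
  [1, 1, 1] . pi = 1

Solving yields:
  pi_1 = 37/107
  pi_2 = 38/107
  pi_3 = 32/107

Verification (pi * P):
  37/107*1/3 + 38/107*5/9 + 32/107*1/9 = 37/107 = pi_1  (ok)
  37/107*2/9 + 38/107*2/9 + 32/107*2/3 = 38/107 = pi_2  (ok)
  37/107*4/9 + 38/107*2/9 + 32/107*2/9 = 32/107 = pi_3  (ok)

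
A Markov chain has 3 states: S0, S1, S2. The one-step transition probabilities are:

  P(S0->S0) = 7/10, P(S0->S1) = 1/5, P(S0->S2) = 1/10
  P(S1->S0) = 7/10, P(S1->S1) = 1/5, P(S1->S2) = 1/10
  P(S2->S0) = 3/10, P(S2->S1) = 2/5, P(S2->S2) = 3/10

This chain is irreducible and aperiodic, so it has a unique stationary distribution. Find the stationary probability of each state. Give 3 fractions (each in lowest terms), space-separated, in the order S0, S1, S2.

Answer: 13/20 9/40 1/8

Derivation:
The stationary distribution satisfies pi = pi * P, i.e.:
  pi_S0 = 7/10*pi_S0 + 7/10*pi_S1 + 3/10*pi_S2
  pi_S1 = 1/5*pi_S0 + 1/5*pi_S1 + 2/5*pi_S2
  pi_S2 = 1/10*pi_S0 + 1/10*pi_S1 + 3/10*pi_S2
with normalization: pi_S0 + pi_S1 + pi_S2 = 1.

Using the first 2 balance equations plus normalization, the linear system A*pi = b is:
  [-3/10, 7/10, 3/10] . pi = 0
  [1/5, -4/5, 2/5] . pi = 0
  [1, 1, 1] . pi = 1

Solving yields:
  pi_S0 = 13/20
  pi_S1 = 9/40
  pi_S2 = 1/8

Verification (pi * P):
  13/20*7/10 + 9/40*7/10 + 1/8*3/10 = 13/20 = pi_S0  (ok)
  13/20*1/5 + 9/40*1/5 + 1/8*2/5 = 9/40 = pi_S1  (ok)
  13/20*1/10 + 9/40*1/10 + 1/8*3/10 = 1/8 = pi_S2  (ok)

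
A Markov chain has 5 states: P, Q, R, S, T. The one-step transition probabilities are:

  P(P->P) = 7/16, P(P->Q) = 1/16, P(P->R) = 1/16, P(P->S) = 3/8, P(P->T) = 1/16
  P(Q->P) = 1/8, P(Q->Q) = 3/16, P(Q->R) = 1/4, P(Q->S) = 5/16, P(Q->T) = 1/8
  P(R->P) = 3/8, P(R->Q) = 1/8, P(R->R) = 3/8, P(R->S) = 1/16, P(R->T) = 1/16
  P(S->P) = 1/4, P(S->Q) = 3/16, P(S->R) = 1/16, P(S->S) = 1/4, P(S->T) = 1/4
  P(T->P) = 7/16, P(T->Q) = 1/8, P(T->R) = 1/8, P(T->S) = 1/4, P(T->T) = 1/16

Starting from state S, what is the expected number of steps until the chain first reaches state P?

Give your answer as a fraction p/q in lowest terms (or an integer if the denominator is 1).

Let h_i = expected steps to first reach P from state i.
Boundary: h_P = 0.
First-step equations for the other states:
  h_Q = 1 + 1/8*h_P + 3/16*h_Q + 1/4*h_R + 5/16*h_S + 1/8*h_T
  h_R = 1 + 3/8*h_P + 1/8*h_Q + 3/8*h_R + 1/16*h_S + 1/16*h_T
  h_S = 1 + 1/4*h_P + 3/16*h_Q + 1/16*h_R + 1/4*h_S + 1/4*h_T
  h_T = 1 + 7/16*h_P + 1/8*h_Q + 1/8*h_R + 1/4*h_S + 1/16*h_T

Substituting h_P = 0 and rearranging gives the linear system (I - Q) h = 1:
  [13/16, -1/4, -5/16, -1/8] . (h_Q, h_R, h_S, h_T) = 1
  [-1/8, 5/8, -1/16, -1/16] . (h_Q, h_R, h_S, h_T) = 1
  [-3/16, -1/16, 3/4, -1/4] . (h_Q, h_R, h_S, h_T) = 1
  [-1/8, -1/8, -1/4, 15/16] . (h_Q, h_R, h_S, h_T) = 1

Solving yields:
  h_Q = 61168/15289
  h_R = 46688/15289
  h_S = 54656/15289
  h_T = 45264/15289

Starting state is S, so the expected hitting time is h_S = 54656/15289.

Answer: 54656/15289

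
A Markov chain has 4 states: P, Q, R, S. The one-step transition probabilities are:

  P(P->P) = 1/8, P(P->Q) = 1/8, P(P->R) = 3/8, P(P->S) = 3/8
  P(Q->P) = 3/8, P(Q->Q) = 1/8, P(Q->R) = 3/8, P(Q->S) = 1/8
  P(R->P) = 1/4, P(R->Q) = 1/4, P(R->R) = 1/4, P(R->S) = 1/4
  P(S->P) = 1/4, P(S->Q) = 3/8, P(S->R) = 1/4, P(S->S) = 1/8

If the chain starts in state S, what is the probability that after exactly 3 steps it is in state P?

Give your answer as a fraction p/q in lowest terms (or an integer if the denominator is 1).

Answer: 123/512

Derivation:
Computing P^3 by repeated multiplication:
P^1 =
  P: [1/8, 1/8, 3/8, 3/8]
  Q: [3/8, 1/8, 3/8, 1/8]
  R: [1/4, 1/4, 1/4, 1/4]
  S: [1/4, 3/8, 1/4, 1/8]
P^2 =
  P: [1/4, 17/64, 9/32, 13/64]
  Q: [7/32, 13/64, 5/16, 17/64]
  R: [1/4, 7/32, 5/16, 7/32]
  S: [17/64, 3/16, 21/64, 7/32]
P^3 =
  P: [129/512, 27/128, 161/512, 57/256]
  Q: [127/512, 59/256, 155/512, 7/32]
  R: [63/256, 7/32, 79/256, 29/128]
  S: [123/512, 113/512, 157/512, 119/512]

(P^3)[S -> P] = 123/512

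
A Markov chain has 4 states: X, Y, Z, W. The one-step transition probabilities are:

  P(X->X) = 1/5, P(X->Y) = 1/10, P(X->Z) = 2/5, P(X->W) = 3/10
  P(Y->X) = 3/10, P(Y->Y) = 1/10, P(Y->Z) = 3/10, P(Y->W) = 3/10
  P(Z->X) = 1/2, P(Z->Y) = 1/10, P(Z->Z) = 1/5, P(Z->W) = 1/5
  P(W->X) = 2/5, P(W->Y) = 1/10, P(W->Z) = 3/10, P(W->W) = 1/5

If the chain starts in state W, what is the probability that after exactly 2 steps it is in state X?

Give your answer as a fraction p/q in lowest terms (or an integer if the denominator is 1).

Answer: 17/50

Derivation:
Computing P^2 by repeated multiplication:
P^1 =
  X: [1/5, 1/10, 2/5, 3/10]
  Y: [3/10, 1/10, 3/10, 3/10]
  Z: [1/2, 1/10, 1/5, 1/5]
  W: [2/5, 1/10, 3/10, 1/5]
P^2 =
  X: [39/100, 1/10, 7/25, 23/100]
  Y: [9/25, 1/10, 3/10, 6/25]
  Z: [31/100, 1/10, 33/100, 13/50]
  W: [17/50, 1/10, 31/100, 1/4]

(P^2)[W -> X] = 17/50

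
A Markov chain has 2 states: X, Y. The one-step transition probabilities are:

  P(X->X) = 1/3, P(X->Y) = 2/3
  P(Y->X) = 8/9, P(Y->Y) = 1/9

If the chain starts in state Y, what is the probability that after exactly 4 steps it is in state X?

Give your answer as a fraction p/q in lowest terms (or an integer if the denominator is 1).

Computing P^4 by repeated multiplication:
P^1 =
  X: [1/3, 2/3]
  Y: [8/9, 1/9]
P^2 =
  X: [19/27, 8/27]
  Y: [32/81, 49/81]
P^3 =
  X: [121/243, 122/243]
  Y: [488/729, 241/729]
P^4 =
  X: [1339/2187, 848/2187]
  Y: [3392/6561, 3169/6561]

(P^4)[Y -> X] = 3392/6561

Answer: 3392/6561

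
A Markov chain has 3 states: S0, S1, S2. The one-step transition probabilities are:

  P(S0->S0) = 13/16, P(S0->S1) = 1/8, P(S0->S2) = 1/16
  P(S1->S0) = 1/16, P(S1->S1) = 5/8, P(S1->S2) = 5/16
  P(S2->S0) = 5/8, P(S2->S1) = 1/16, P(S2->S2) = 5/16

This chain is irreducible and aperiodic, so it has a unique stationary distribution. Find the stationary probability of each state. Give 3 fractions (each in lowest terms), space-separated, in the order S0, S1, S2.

The stationary distribution satisfies pi = pi * P, i.e.:
  pi_S0 = 13/16*pi_S0 + 1/16*pi_S1 + 5/8*pi_S2
  pi_S1 = 1/8*pi_S0 + 5/8*pi_S1 + 1/16*pi_S2
  pi_S2 = 1/16*pi_S0 + 5/16*pi_S1 + 5/16*pi_S2
with normalization: pi_S0 + pi_S1 + pi_S2 = 1.

Using the first 2 balance equations plus normalization, the linear system A*pi = b is:
  [-3/16, 1/16, 5/8] . pi = 0
  [1/8, -3/8, 1/16] . pi = 0
  [1, 1, 1] . pi = 1

Solving yields:
  pi_S0 = 61/100
  pi_S1 = 23/100
  pi_S2 = 4/25

Verification (pi * P):
  61/100*13/16 + 23/100*1/16 + 4/25*5/8 = 61/100 = pi_S0  (ok)
  61/100*1/8 + 23/100*5/8 + 4/25*1/16 = 23/100 = pi_S1  (ok)
  61/100*1/16 + 23/100*5/16 + 4/25*5/16 = 4/25 = pi_S2  (ok)

Answer: 61/100 23/100 4/25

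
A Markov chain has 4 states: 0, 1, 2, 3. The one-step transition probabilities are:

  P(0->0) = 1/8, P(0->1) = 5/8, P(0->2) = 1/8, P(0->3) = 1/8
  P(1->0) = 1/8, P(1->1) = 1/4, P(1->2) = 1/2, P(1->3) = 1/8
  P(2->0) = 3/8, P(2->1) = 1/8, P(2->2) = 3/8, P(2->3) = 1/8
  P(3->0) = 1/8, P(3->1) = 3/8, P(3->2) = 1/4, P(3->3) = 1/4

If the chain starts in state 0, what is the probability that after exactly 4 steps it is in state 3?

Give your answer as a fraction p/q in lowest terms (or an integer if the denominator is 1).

Computing P^4 by repeated multiplication:
P^1 =
  0: [1/8, 5/8, 1/8, 1/8]
  1: [1/8, 1/4, 1/2, 1/8]
  2: [3/8, 1/8, 3/8, 1/8]
  3: [1/8, 3/8, 1/4, 1/4]
P^2 =
  0: [5/32, 19/64, 13/32, 9/64]
  1: [1/4, 1/4, 23/64, 9/64]
  2: [7/32, 23/64, 9/32, 9/64]
  3: [3/16, 19/64, 23/64, 5/32]
P^3 =
  0: [29/128, 141/512, 91/256, 73/512]
  1: [55/256, 81/256, 167/512, 73/512]
  2: [25/128, 161/512, 89/256, 73/512]
  3: [55/256, 151/512, 177/512, 37/256]
P^4 =
  0: [219/1024, 1263/4096, 343/1024, 585/4096]
  1: [423/2048, 315/1024, 1405/4096, 585/4096]
  2: [217/1024, 1219/4096, 89/256, 585/4096]
  3: [433/2048, 1251/4096, 1393/4096, 293/2048]

(P^4)[0 -> 3] = 585/4096

Answer: 585/4096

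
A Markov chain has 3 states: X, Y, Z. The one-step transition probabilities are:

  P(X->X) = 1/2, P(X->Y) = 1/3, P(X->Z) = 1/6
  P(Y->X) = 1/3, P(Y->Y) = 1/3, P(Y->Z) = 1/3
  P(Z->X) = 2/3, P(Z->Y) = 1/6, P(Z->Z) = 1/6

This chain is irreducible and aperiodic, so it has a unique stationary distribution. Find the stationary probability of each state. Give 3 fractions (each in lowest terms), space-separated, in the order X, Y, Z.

Answer: 18/37 11/37 8/37

Derivation:
The stationary distribution satisfies pi = pi * P, i.e.:
  pi_X = 1/2*pi_X + 1/3*pi_Y + 2/3*pi_Z
  pi_Y = 1/3*pi_X + 1/3*pi_Y + 1/6*pi_Z
  pi_Z = 1/6*pi_X + 1/3*pi_Y + 1/6*pi_Z
with normalization: pi_X + pi_Y + pi_Z = 1.

Using the first 2 balance equations plus normalization, the linear system A*pi = b is:
  [-1/2, 1/3, 2/3] . pi = 0
  [1/3, -2/3, 1/6] . pi = 0
  [1, 1, 1] . pi = 1

Solving yields:
  pi_X = 18/37
  pi_Y = 11/37
  pi_Z = 8/37

Verification (pi * P):
  18/37*1/2 + 11/37*1/3 + 8/37*2/3 = 18/37 = pi_X  (ok)
  18/37*1/3 + 11/37*1/3 + 8/37*1/6 = 11/37 = pi_Y  (ok)
  18/37*1/6 + 11/37*1/3 + 8/37*1/6 = 8/37 = pi_Z  (ok)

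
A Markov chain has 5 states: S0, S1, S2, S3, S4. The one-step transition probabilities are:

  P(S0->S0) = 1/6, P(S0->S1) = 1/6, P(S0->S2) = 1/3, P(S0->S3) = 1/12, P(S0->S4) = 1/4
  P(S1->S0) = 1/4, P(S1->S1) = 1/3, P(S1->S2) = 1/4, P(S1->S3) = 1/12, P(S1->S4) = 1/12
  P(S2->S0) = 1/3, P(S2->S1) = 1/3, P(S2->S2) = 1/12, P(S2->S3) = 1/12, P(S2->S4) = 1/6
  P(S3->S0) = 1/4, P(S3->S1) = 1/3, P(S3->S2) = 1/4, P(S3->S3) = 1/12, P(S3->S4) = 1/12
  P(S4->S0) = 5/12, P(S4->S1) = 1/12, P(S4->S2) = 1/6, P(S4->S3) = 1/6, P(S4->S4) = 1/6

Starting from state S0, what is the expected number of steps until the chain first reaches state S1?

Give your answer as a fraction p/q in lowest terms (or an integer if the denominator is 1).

Answer: 28140/5791

Derivation:
Let h_i = expected steps to first reach S1 from state i.
Boundary: h_S1 = 0.
First-step equations for the other states:
  h_S0 = 1 + 1/6*h_S0 + 1/6*h_S1 + 1/3*h_S2 + 1/12*h_S3 + 1/4*h_S4
  h_S2 = 1 + 1/3*h_S0 + 1/3*h_S1 + 1/12*h_S2 + 1/12*h_S3 + 1/6*h_S4
  h_S3 = 1 + 1/4*h_S0 + 1/3*h_S1 + 1/4*h_S2 + 1/12*h_S3 + 1/12*h_S4
  h_S4 = 1 + 5/12*h_S0 + 1/12*h_S1 + 1/6*h_S2 + 1/6*h_S3 + 1/6*h_S4

Substituting h_S1 = 0 and rearranging gives the linear system (I - Q) h = 1:
  [5/6, -1/3, -1/12, -1/4] . (h_S0, h_S2, h_S3, h_S4) = 1
  [-1/3, 11/12, -1/12, -1/6] . (h_S0, h_S2, h_S3, h_S4) = 1
  [-1/4, -1/4, 11/12, -1/12] . (h_S0, h_S2, h_S3, h_S4) = 1
  [-5/12, -1/6, -1/6, 5/6] . (h_S0, h_S2, h_S3, h_S4) = 1

Solving yields:
  h_S0 = 28140/5791
  h_S2 = 24228/5791
  h_S3 = 23376/5791
  h_S4 = 30540/5791

Starting state is S0, so the expected hitting time is h_S0 = 28140/5791.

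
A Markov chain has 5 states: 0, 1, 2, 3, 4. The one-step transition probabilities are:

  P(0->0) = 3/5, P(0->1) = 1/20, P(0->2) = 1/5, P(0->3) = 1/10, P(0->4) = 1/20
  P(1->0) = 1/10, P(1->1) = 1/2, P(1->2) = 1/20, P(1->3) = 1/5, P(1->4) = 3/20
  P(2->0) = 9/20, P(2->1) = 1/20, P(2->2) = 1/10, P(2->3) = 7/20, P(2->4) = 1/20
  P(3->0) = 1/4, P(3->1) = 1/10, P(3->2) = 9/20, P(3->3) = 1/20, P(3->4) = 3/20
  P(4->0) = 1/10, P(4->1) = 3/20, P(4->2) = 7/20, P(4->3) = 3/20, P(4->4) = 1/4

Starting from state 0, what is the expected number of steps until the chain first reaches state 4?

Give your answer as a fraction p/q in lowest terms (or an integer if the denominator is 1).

Answer: 47780/3623

Derivation:
Let h_i = expected steps to first reach 4 from state i.
Boundary: h_4 = 0.
First-step equations for the other states:
  h_0 = 1 + 3/5*h_0 + 1/20*h_1 + 1/5*h_2 + 1/10*h_3 + 1/20*h_4
  h_1 = 1 + 1/10*h_0 + 1/2*h_1 + 1/20*h_2 + 1/5*h_3 + 3/20*h_4
  h_2 = 1 + 9/20*h_0 + 1/20*h_1 + 1/10*h_2 + 7/20*h_3 + 1/20*h_4
  h_3 = 1 + 1/4*h_0 + 1/10*h_1 + 9/20*h_2 + 1/20*h_3 + 3/20*h_4

Substituting h_4 = 0 and rearranging gives the linear system (I - Q) h = 1:
  [2/5, -1/20, -1/5, -1/10] . (h_0, h_1, h_2, h_3) = 1
  [-1/10, 1/2, -1/20, -1/5] . (h_0, h_1, h_2, h_3) = 1
  [-9/20, -1/20, 9/10, -7/20] . (h_0, h_1, h_2, h_3) = 1
  [-1/4, -1/10, -9/20, 19/20] . (h_0, h_1, h_2, h_3) = 1

Solving yields:
  h_0 = 47780/3623
  h_1 = 38460/3623
  h_2 = 46580/3623
  h_3 = 42500/3623

Starting state is 0, so the expected hitting time is h_0 = 47780/3623.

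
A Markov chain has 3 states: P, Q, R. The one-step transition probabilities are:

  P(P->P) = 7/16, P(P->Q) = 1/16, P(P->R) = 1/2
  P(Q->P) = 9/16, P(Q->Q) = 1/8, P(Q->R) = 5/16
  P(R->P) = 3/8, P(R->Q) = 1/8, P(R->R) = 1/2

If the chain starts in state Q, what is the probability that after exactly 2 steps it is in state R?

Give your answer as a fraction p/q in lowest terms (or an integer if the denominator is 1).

Computing P^2 by repeated multiplication:
P^1 =
  P: [7/16, 1/16, 1/2]
  Q: [9/16, 1/8, 5/16]
  R: [3/8, 1/8, 1/2]
P^2 =
  P: [53/128, 25/256, 125/256]
  Q: [111/256, 23/256, 61/128]
  R: [27/64, 13/128, 61/128]

(P^2)[Q -> R] = 61/128

Answer: 61/128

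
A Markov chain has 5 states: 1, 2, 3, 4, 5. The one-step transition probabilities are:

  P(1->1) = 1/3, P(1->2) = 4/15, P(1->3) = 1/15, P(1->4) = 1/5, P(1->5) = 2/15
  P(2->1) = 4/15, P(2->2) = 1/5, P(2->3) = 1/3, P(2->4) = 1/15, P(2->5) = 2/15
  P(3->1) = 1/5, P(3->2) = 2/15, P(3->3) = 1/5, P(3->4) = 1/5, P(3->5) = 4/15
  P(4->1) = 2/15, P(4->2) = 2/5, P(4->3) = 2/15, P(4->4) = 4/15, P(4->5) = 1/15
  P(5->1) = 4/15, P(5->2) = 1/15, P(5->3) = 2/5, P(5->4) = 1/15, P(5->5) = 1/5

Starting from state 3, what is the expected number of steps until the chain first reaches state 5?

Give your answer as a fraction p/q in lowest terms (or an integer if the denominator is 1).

Let h_i = expected steps to first reach 5 from state i.
Boundary: h_5 = 0.
First-step equations for the other states:
  h_1 = 1 + 1/3*h_1 + 4/15*h_2 + 1/15*h_3 + 1/5*h_4 + 2/15*h_5
  h_2 = 1 + 4/15*h_1 + 1/5*h_2 + 1/3*h_3 + 1/15*h_4 + 2/15*h_5
  h_3 = 1 + 1/5*h_1 + 2/15*h_2 + 1/5*h_3 + 1/5*h_4 + 4/15*h_5
  h_4 = 1 + 2/15*h_1 + 2/5*h_2 + 2/15*h_3 + 4/15*h_4 + 1/15*h_5

Substituting h_5 = 0 and rearranging gives the linear system (I - Q) h = 1:
  [2/3, -4/15, -1/15, -1/5] . (h_1, h_2, h_3, h_4) = 1
  [-4/15, 4/5, -1/3, -1/15] . (h_1, h_2, h_3, h_4) = 1
  [-1/5, -2/15, 4/5, -1/5] . (h_1, h_2, h_3, h_4) = 1
  [-2/15, -2/5, -2/15, 11/15] . (h_1, h_2, h_3, h_4) = 1

Solving yields:
  h_1 = 11520/1657
  h_2 = 22035/3314
  h_3 = 9825/1657
  h_4 = 12150/1657

Starting state is 3, so the expected hitting time is h_3 = 9825/1657.

Answer: 9825/1657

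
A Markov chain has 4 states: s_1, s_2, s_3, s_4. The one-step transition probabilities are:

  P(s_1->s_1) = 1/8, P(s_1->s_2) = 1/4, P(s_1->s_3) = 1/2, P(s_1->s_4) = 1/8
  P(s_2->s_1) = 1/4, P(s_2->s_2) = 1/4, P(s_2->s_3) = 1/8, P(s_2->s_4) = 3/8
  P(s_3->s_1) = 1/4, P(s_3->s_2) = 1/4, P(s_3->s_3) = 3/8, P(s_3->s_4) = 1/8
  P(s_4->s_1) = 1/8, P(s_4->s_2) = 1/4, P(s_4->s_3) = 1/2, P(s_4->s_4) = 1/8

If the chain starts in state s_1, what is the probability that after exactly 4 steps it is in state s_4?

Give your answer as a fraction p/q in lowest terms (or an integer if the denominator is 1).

Answer: 3/16

Derivation:
Computing P^4 by repeated multiplication:
P^1 =
  s_1: [1/8, 1/4, 1/2, 1/8]
  s_2: [1/4, 1/4, 1/8, 3/8]
  s_3: [1/4, 1/4, 3/8, 1/8]
  s_4: [1/8, 1/4, 1/2, 1/8]
P^2 =
  s_1: [7/32, 1/4, 11/32, 3/16]
  s_2: [11/64, 1/4, 25/64, 3/16]
  s_3: [13/64, 1/4, 23/64, 3/16]
  s_4: [7/32, 1/4, 11/32, 3/16]
P^3 =
  s_1: [51/256, 1/4, 93/256, 3/16]
  s_2: [105/512, 1/4, 183/512, 3/16]
  s_3: [103/512, 1/4, 185/512, 3/16]
  s_4: [51/256, 1/4, 93/256, 3/16]
P^4 =
  s_1: [413/2048, 1/4, 739/2048, 3/16]
  s_2: [823/4096, 1/4, 1481/4096, 3/16]
  s_3: [825/4096, 1/4, 1479/4096, 3/16]
  s_4: [413/2048, 1/4, 739/2048, 3/16]

(P^4)[s_1 -> s_4] = 3/16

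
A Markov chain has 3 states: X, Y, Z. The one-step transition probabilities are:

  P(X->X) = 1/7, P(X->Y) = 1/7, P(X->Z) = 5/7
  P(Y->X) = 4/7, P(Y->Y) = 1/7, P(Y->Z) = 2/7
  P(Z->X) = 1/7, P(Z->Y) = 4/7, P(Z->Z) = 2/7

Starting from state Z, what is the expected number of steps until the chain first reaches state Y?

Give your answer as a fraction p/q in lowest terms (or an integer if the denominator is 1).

Let h_i = expected steps to first reach Y from state i.
Boundary: h_Y = 0.
First-step equations for the other states:
  h_X = 1 + 1/7*h_X + 1/7*h_Y + 5/7*h_Z
  h_Z = 1 + 1/7*h_X + 4/7*h_Y + 2/7*h_Z

Substituting h_Y = 0 and rearranging gives the linear system (I - Q) h = 1:
  [6/7, -5/7] . (h_X, h_Z) = 1
  [-1/7, 5/7] . (h_X, h_Z) = 1

Solving yields:
  h_X = 14/5
  h_Z = 49/25

Starting state is Z, so the expected hitting time is h_Z = 49/25.

Answer: 49/25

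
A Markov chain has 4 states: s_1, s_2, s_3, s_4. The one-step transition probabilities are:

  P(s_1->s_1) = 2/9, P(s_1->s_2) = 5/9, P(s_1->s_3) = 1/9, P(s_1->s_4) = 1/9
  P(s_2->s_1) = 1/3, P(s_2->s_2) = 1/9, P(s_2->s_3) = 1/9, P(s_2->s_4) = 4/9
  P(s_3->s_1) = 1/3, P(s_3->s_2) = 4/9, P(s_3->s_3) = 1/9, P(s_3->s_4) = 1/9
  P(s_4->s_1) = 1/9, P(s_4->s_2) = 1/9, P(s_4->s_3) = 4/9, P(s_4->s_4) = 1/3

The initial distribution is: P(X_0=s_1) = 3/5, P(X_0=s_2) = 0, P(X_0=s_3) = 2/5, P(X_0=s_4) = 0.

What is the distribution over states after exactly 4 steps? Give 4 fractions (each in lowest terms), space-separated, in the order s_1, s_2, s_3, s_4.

Propagating the distribution step by step (d_{t+1} = d_t * P):
d_0 = (s_1=3/5, s_2=0, s_3=2/5, s_4=0)
  d_1[s_1] = 3/5*2/9 + 0*1/3 + 2/5*1/3 + 0*1/9 = 4/15
  d_1[s_2] = 3/5*5/9 + 0*1/9 + 2/5*4/9 + 0*1/9 = 23/45
  d_1[s_3] = 3/5*1/9 + 0*1/9 + 2/5*1/9 + 0*4/9 = 1/9
  d_1[s_4] = 3/5*1/9 + 0*4/9 + 2/5*1/9 + 0*1/3 = 1/9
d_1 = (s_1=4/15, s_2=23/45, s_3=1/9, s_4=1/9)
  d_2[s_1] = 4/15*2/9 + 23/45*1/3 + 1/9*1/3 + 1/9*1/9 = 113/405
  d_2[s_2] = 4/15*5/9 + 23/45*1/9 + 1/9*4/9 + 1/9*1/9 = 4/15
  d_2[s_3] = 4/15*1/9 + 23/45*1/9 + 1/9*1/9 + 1/9*4/9 = 4/27
  d_2[s_4] = 4/15*1/9 + 23/45*4/9 + 1/9*1/9 + 1/9*1/3 = 124/405
d_2 = (s_1=113/405, s_2=4/15, s_3=4/27, s_4=124/405)
  d_3[s_1] = 113/405*2/9 + 4/15*1/3 + 4/27*1/3 + 124/405*1/9 = 854/3645
  d_3[s_2] = 113/405*5/9 + 4/15*1/9 + 4/27*4/9 + 124/405*1/9 = 1037/3645
  d_3[s_3] = 113/405*1/9 + 4/15*1/9 + 4/27*1/9 + 124/405*4/9 = 259/1215
  d_3[s_4] = 113/405*1/9 + 4/15*4/9 + 4/27*1/9 + 124/405*1/3 = 977/3645
d_3 = (s_1=854/3645, s_2=1037/3645, s_3=259/1215, s_4=977/3645)
  d_4[s_1] = 854/3645*2/9 + 1037/3645*1/3 + 259/1215*1/3 + 977/3645*1/9 = 301/1215
  d_4[s_2] = 854/3645*5/9 + 1037/3645*1/9 + 259/1215*4/9 + 977/3645*1/9 = 9392/32805
  d_4[s_3] = 854/3645*1/9 + 1037/3645*1/9 + 259/1215*1/9 + 977/3645*4/9 = 2192/10935
  d_4[s_4] = 854/3645*1/9 + 1037/3645*4/9 + 259/1215*1/9 + 977/3645*1/3 = 1742/6561
d_4 = (s_1=301/1215, s_2=9392/32805, s_3=2192/10935, s_4=1742/6561)

Answer: 301/1215 9392/32805 2192/10935 1742/6561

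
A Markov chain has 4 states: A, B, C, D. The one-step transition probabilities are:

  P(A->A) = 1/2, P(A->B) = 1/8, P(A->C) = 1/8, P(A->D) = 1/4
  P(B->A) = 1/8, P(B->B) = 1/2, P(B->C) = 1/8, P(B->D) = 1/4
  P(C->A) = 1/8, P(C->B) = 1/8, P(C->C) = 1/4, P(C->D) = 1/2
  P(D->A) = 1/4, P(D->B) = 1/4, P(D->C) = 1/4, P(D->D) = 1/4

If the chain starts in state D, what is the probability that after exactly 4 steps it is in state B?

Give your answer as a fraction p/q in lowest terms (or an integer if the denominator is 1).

Answer: 265/1024

Derivation:
Computing P^4 by repeated multiplication:
P^1 =
  A: [1/2, 1/8, 1/8, 1/4]
  B: [1/8, 1/2, 1/8, 1/4]
  C: [1/8, 1/8, 1/4, 1/2]
  D: [1/4, 1/4, 1/4, 1/4]
P^2 =
  A: [11/32, 13/64, 11/64, 9/32]
  B: [13/64, 11/32, 11/64, 9/32]
  C: [15/64, 15/64, 7/32, 5/16]
  D: [1/4, 1/4, 3/16, 5/16]
P^3 =
  A: [37/128, 121/512, 93/512, 75/256]
  B: [121/512, 37/128, 93/512, 75/256]
  C: [129/512, 129/512, 49/256, 39/128]
  D: [33/128, 33/128, 3/16, 19/64]
P^4 =
  A: [553/2048, 1025/4096, 755/4096, 605/2048]
  B: [1025/4096, 553/2048, 755/4096, 605/2048]
  C: [1055/4096, 1055/4096, 383/2048, 305/1024]
  D: [265/1024, 265/1024, 95/512, 19/64]

(P^4)[D -> B] = 265/1024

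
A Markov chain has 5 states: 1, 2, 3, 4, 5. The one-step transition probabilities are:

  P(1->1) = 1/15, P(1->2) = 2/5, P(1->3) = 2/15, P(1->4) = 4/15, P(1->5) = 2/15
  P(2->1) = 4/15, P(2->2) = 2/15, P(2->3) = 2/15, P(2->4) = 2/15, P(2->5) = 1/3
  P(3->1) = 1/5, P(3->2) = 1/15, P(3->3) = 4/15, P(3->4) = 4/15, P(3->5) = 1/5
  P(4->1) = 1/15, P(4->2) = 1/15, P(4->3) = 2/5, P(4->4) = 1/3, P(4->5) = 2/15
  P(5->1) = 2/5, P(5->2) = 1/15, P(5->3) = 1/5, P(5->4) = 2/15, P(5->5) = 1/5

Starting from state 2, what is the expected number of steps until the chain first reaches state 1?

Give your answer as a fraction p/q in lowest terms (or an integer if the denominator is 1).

Answer: 6365/1531

Derivation:
Let h_i = expected steps to first reach 1 from state i.
Boundary: h_1 = 0.
First-step equations for the other states:
  h_2 = 1 + 4/15*h_1 + 2/15*h_2 + 2/15*h_3 + 2/15*h_4 + 1/3*h_5
  h_3 = 1 + 1/5*h_1 + 1/15*h_2 + 4/15*h_3 + 4/15*h_4 + 1/5*h_5
  h_4 = 1 + 1/15*h_1 + 1/15*h_2 + 2/5*h_3 + 1/3*h_4 + 2/15*h_5
  h_5 = 1 + 2/5*h_1 + 1/15*h_2 + 1/5*h_3 + 2/15*h_4 + 1/5*h_5

Substituting h_1 = 0 and rearranging gives the linear system (I - Q) h = 1:
  [13/15, -2/15, -2/15, -1/3] . (h_2, h_3, h_4, h_5) = 1
  [-1/15, 11/15, -4/15, -1/5] . (h_2, h_3, h_4, h_5) = 1
  [-1/15, -2/5, 2/3, -2/15] . (h_2, h_3, h_4, h_5) = 1
  [-1/15, -1/5, -2/15, 4/5] . (h_2, h_3, h_4, h_5) = 1

Solving yields:
  h_2 = 6365/1531
  h_3 = 7280/1531
  h_4 = 8435/1531
  h_5 = 5670/1531

Starting state is 2, so the expected hitting time is h_2 = 6365/1531.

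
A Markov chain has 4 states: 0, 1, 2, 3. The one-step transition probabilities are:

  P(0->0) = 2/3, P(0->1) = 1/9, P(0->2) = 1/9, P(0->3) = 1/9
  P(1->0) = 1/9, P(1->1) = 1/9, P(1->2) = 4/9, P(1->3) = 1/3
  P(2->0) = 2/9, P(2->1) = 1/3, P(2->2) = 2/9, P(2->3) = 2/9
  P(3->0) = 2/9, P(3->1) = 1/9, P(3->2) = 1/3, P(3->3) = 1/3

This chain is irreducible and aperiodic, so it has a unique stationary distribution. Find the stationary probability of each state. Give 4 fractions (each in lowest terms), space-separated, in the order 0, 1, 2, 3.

Answer: 40/109 18/109 53/218 49/218

Derivation:
The stationary distribution satisfies pi = pi * P, i.e.:
  pi_0 = 2/3*pi_0 + 1/9*pi_1 + 2/9*pi_2 + 2/9*pi_3
  pi_1 = 1/9*pi_0 + 1/9*pi_1 + 1/3*pi_2 + 1/9*pi_3
  pi_2 = 1/9*pi_0 + 4/9*pi_1 + 2/9*pi_2 + 1/3*pi_3
  pi_3 = 1/9*pi_0 + 1/3*pi_1 + 2/9*pi_2 + 1/3*pi_3
with normalization: pi_0 + pi_1 + pi_2 + pi_3 = 1.

Using the first 3 balance equations plus normalization, the linear system A*pi = b is:
  [-1/3, 1/9, 2/9, 2/9] . pi = 0
  [1/9, -8/9, 1/3, 1/9] . pi = 0
  [1/9, 4/9, -7/9, 1/3] . pi = 0
  [1, 1, 1, 1] . pi = 1

Solving yields:
  pi_0 = 40/109
  pi_1 = 18/109
  pi_2 = 53/218
  pi_3 = 49/218

Verification (pi * P):
  40/109*2/3 + 18/109*1/9 + 53/218*2/9 + 49/218*2/9 = 40/109 = pi_0  (ok)
  40/109*1/9 + 18/109*1/9 + 53/218*1/3 + 49/218*1/9 = 18/109 = pi_1  (ok)
  40/109*1/9 + 18/109*4/9 + 53/218*2/9 + 49/218*1/3 = 53/218 = pi_2  (ok)
  40/109*1/9 + 18/109*1/3 + 53/218*2/9 + 49/218*1/3 = 49/218 = pi_3  (ok)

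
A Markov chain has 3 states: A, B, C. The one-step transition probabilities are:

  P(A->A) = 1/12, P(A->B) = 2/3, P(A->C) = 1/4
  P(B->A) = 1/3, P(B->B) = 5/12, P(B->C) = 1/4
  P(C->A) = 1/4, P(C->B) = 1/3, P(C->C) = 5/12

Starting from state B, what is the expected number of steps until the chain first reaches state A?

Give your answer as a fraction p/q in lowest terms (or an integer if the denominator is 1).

Answer: 120/37

Derivation:
Let h_i = expected steps to first reach A from state i.
Boundary: h_A = 0.
First-step equations for the other states:
  h_B = 1 + 1/3*h_A + 5/12*h_B + 1/4*h_C
  h_C = 1 + 1/4*h_A + 1/3*h_B + 5/12*h_C

Substituting h_A = 0 and rearranging gives the linear system (I - Q) h = 1:
  [7/12, -1/4] . (h_B, h_C) = 1
  [-1/3, 7/12] . (h_B, h_C) = 1

Solving yields:
  h_B = 120/37
  h_C = 132/37

Starting state is B, so the expected hitting time is h_B = 120/37.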